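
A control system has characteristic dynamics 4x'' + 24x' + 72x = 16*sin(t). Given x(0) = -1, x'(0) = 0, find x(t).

x = -24*cos(t)/325 + 68*sin(t)/325 - 971*exp(-3*t)*sin(3*t)/975 - 301*cos(3*t)*exp(-3*t)/325

Divide through by 4: x'' + 6x' + 18x = 4*sin(t).
Characteristic equation r² + 6r + 18 = 0 has discriminant (6)² - 4·(18) = -36 < 0, so r = -3 ± 3i.
Hence x_h = C1*cos(3*t)*exp(-3*t) + C2*exp(-3*t)*sin(3*t).
Try x_p = A*cos(t) + B*sin(t). Substituting and equating the coefficients of cos(t) and sin(t) gives A = -24/325, B = 68/325, so x_p = -24*cos(t)/325 + 68*sin(t)/325.
General solution: x = -24*cos(t)/325 + 68*sin(t)/325 + C1*cos(3*t)*exp(-3*t) + C2*exp(-3*t)*sin(3*t).
Apply the initial conditions: x(0) = -24/325 + C1 = -1 and x'(0) = 68/325 - 3*C1 + 3*C2 = 0. Solving gives C1 = -301/325, C2 = -971/975.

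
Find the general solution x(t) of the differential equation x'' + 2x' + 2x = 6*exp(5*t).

x = 6*exp(5*t)/37 + C1*cos(t)*exp(-t) + C2*exp(-t)*sin(t)

Characteristic equation r² + 2r + 2 = 0 has discriminant (2)² - 4·(2) = -4 < 0, so r = -1 ± i.
Hence x_h = C1*cos(t)*exp(-t) + C2*exp(-t)*sin(t).
Try x_p = A*exp(5*t). Substituting into the equation and dividing by exp(5*t) gives A = 6/37, so x_p = 6*exp(5*t)/37.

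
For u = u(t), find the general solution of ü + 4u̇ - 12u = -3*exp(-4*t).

Characteristic equation r² + 4r - 12 = 0 factors as (r + 6)(r - 2) = 0, so r = -6, 2.
Hence u_h = C1*exp(-6*t) + C2*exp(2*t).
Try u_p = A*exp(-4*t). Substituting into the equation and dividing by exp(-4*t) gives A = 1/4, so u_p = exp(-4*t)/4.

u = exp(-4*t)/4 + C1*exp(-6*t) + C2*exp(2*t)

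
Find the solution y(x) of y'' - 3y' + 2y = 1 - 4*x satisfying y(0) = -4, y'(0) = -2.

Characteristic equation r² - 3r + 2 = 0 factors as (r - 2)(r - 1) = 0, so r = 2, 1.
Hence y_h = C1*exp(2*x) + C2*exp(x).
For the particular solution try y_p = A0 + A1*x. Substituting and matching coefficients of each power of x gives A0 = -5/2, A1 = -2, so y_p = -5/2 - 2*x.
General solution: y = -5/2 - 2*x + C1*exp(2*x) + C2*exp(x).
Apply the initial conditions: y(0) = -5/2 + C1 + C2 = -4 and y'(0) = -2 + C2 + 2*C1 = -2. Solving gives C1 = 3/2, C2 = -3.

y = -5/2 - 3*exp(x) - 2*x + 3*exp(2*x)/2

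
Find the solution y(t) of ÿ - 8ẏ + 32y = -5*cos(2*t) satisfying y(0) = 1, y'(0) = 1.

y = -7*cos(2*t)/52 + sin(2*t)/13 - 12*exp(4*t)*sin(4*t)/13 + 59*cos(4*t)*exp(4*t)/52

Characteristic equation r² - 8r + 32 = 0 has discriminant (-8)² - 4·(32) = -64 < 0, so r = 4 ± 4i.
Hence y_h = C1*cos(4*t)*exp(4*t) + C2*exp(4*t)*sin(4*t).
Try y_p = A*cos(2*t) + B*sin(2*t). Substituting and equating the coefficients of cos(2t) and sin(2t) gives A = -7/52, B = 1/13, so y_p = -7*cos(2*t)/52 + sin(2*t)/13.
General solution: y = -7*cos(2*t)/52 + sin(2*t)/13 + C1*cos(4*t)*exp(4*t) + C2*exp(4*t)*sin(4*t).
Apply the initial conditions: y(0) = -7/52 + C1 = 1 and y'(0) = 2/13 + 4*C1 + 4*C2 = 1. Solving gives C1 = 59/52, C2 = -12/13.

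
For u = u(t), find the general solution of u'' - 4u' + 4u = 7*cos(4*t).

Characteristic equation r² - 4r + 4 = 0 has discriminant (-4)² - 4·(4) = 0, so r = 2 is a repeated root.
Hence u_h = (C1 + C2*t)*exp(2*t).
Try u_p = A*cos(4*t) + B*sin(4*t). Substituting and equating the coefficients of cos(4t) and sin(4t) gives A = -21/100, B = -7/25, so u_p = -21*cos(4*t)/100 - 7*sin(4*t)/25.

u = -21*cos(4*t)/100 - 7*sin(4*t)/25 + C1*exp(2*t) + C2*t*exp(2*t)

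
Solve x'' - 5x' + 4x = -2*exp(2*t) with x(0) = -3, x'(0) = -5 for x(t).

x = -exp(4*t) - 3*exp(t) + exp(2*t)

Characteristic equation r² - 5r + 4 = 0 factors as (r - 4)(r - 1) = 0, so r = 4, 1.
Hence x_h = C1*exp(4*t) + C2*exp(t).
Try x_p = A*exp(2*t). Substituting into the equation and dividing by exp(2*t) gives A = 1, so x_p = exp(2*t).
General solution: x = C1*exp(4*t) + C2*exp(t) + exp(2*t).
Apply the initial conditions: x(0) = 1 + C1 + C2 = -3 and x'(0) = 2 + C2 + 4*C1 = -5. Solving gives C1 = -1, C2 = -3.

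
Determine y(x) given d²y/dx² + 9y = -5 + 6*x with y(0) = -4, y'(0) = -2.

Characteristic equation r² + 9 = 0 has discriminant (0)² - 4·(9) = -36 < 0, so r = ± 3i.
Hence y_h = C1*cos(3*x) + C2*sin(3*x).
For the particular solution try y_p = A0 + A1*x. Substituting and matching coefficients of each power of x gives A0 = -5/9, A1 = 2/3, so y_p = -5/9 + 2*x/3.
General solution: y = -5/9 + 2*x/3 + C1*cos(3*x) + C2*sin(3*x).
Apply the initial conditions: y(0) = -5/9 + C1 = -4 and y'(0) = 2/3 + 3*C2 = -2. Solving gives C1 = -31/9, C2 = -8/9.

y = -5/9 - 31*cos(3*x)/9 - 8*sin(3*x)/9 + 2*x/3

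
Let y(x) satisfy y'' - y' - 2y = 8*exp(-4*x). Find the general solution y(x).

Characteristic equation r² - r - 2 = 0 factors as (r - 2)(r + 1) = 0, so r = 2, -1.
Hence y_h = C1*exp(2*x) + C2*exp(-x).
Try y_p = A*exp(-4*x). Substituting into the equation and dividing by exp(-4*x) gives A = 4/9, so y_p = 4*exp(-4*x)/9.

y = 4*exp(-4*x)/9 + C1*exp(2*x) + C2*exp(-x)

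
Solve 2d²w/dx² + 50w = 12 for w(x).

Divide through by 2: w'' + 25w = 6.
Characteristic equation r² + 25 = 0 has discriminant (0)² - 4·(25) = -100 < 0, so r = ± 5i.
Hence w_h = C1*cos(5*x) + C2*sin(5*x).
For the particular solution try w_p = A0. Substituting and matching coefficients of each power of x gives A0 = 6/25, so w_p = 6/25.

w = 6/25 + C1*cos(5*x) + C2*sin(5*x)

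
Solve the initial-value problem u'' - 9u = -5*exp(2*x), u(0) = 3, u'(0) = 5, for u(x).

u = exp(-3*x)/2 + 3*exp(3*x)/2 + exp(2*x)

Characteristic equation r² - 9 = 0 factors as (r - 3)(r + 3) = 0, so r = 3, -3.
Hence u_h = C1*exp(3*x) + C2*exp(-3*x).
Try u_p = A*exp(2*x). Substituting into the equation and dividing by exp(2*x) gives A = 1, so u_p = exp(2*x).
General solution: u = C1*exp(3*x) + C2*exp(-3*x) + exp(2*x).
Apply the initial conditions: u(0) = 1 + C1 + C2 = 3 and u'(0) = 2 - 3*C2 + 3*C1 = 5. Solving gives C1 = 3/2, C2 = 1/2.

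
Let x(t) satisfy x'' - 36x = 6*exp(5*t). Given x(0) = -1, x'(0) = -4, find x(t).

Characteristic equation r² - 36 = 0 factors as (r - 6)(r + 6) = 0, so r = 6, -6.
Hence x_h = C1*exp(6*t) + C2*exp(-6*t).
Try x_p = A*exp(5*t). Substituting into the equation and dividing by exp(5*t) gives A = -6/11, so x_p = -6*exp(5*t)/11.
General solution: x = -6*exp(5*t)/11 + C1*exp(6*t) + C2*exp(-6*t).
Apply the initial conditions: x(0) = -6/11 + C1 + C2 = -1 and x'(0) = -30/11 - 6*C2 + 6*C1 = -4. Solving gives C1 = -1/3, C2 = -4/33.

x = -6*exp(5*t)/11 - 4*exp(-6*t)/33 - exp(6*t)/3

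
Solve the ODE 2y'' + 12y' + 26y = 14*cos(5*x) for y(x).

Divide through by 2: y'' + 6y' + 13y = 7*cos(5*x).
Characteristic equation r² + 6r + 13 = 0 has discriminant (6)² - 4·(13) = -16 < 0, so r = -3 ± 2i.
Hence y_h = C1*cos(2*x)*exp(-3*x) + C2*exp(-3*x)*sin(2*x).
Try y_p = A*cos(5*x) + B*sin(5*x). Substituting and equating the coefficients of cos(5x) and sin(5x) gives A = -7/87, B = 35/174, so y_p = -7*cos(5*x)/87 + 35*sin(5*x)/174.

y = -7*cos(5*x)/87 + 35*sin(5*x)/174 + C1*cos(2*x)*exp(-3*x) + C2*exp(-3*x)*sin(2*x)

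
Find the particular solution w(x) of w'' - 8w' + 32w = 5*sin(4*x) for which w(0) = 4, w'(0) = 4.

w = cos(4*x)/8 + sin(4*x)/16 - 47*exp(4*x)*sin(4*x)/16 + 31*cos(4*x)*exp(4*x)/8

Characteristic equation r² - 8r + 32 = 0 has discriminant (-8)² - 4·(32) = -64 < 0, so r = 4 ± 4i.
Hence w_h = C1*cos(4*x)*exp(4*x) + C2*exp(4*x)*sin(4*x).
Try w_p = A*cos(4*x) + B*sin(4*x). Substituting and equating the coefficients of cos(4x) and sin(4x) gives A = 1/8, B = 1/16, so w_p = cos(4*x)/8 + sin(4*x)/16.
General solution: w = cos(4*x)/8 + sin(4*x)/16 + C1*cos(4*x)*exp(4*x) + C2*exp(4*x)*sin(4*x).
Apply the initial conditions: w(0) = 1/8 + C1 = 4 and w'(0) = 1/4 + 4*C1 + 4*C2 = 4. Solving gives C1 = 31/8, C2 = -47/16.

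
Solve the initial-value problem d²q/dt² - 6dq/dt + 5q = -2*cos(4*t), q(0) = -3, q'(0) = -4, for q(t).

Characteristic equation r² - 6r + 5 = 0 factors as (r - 5)(r - 1) = 0, so r = 5, 1.
Hence q_h = C1*exp(5*t) + C2*exp(t).
Try q_p = A*cos(4*t) + B*sin(4*t). Substituting and equating the coefficients of cos(4t) and sin(4t) gives A = 22/697, B = 48/697, so q_p = 22*cos(4*t)/697 + 48*sin(4*t)/697.
General solution: q = 22*cos(4*t)/697 + 48*sin(4*t)/697 + C1*exp(5*t) + C2*exp(t).
Apply the initial conditions: q(0) = 22/697 + C1 + C2 = -3 and q'(0) = 192/697 + C2 + 5*C1 = -4. Solving gives C1 = -51/164, C2 = -185/68.

q = -185*exp(t)/68 - 51*exp(5*t)/164 + 22*cos(4*t)/697 + 48*sin(4*t)/697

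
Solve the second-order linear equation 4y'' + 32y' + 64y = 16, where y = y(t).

y = 1/4 + C1*exp(-4*t) + C2*t*exp(-4*t)

Divide through by 4: y'' + 8y' + 16y = 4.
Characteristic equation r² + 8r + 16 = 0 has discriminant (8)² - 4·(16) = 0, so r = -4 is a repeated root.
Hence y_h = (C1 + C2*t)*exp(-4*t).
For the particular solution try y_p = A0. Substituting and matching coefficients of each power of t gives A0 = 1/4, so y_p = 1/4.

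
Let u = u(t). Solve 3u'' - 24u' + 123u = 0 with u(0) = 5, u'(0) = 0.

u = -4*exp(4*t)*sin(5*t) + 5*cos(5*t)*exp(4*t)

Divide through by 3: u'' - 8u' + 41u = 0.
Characteristic equation r² - 8r + 41 = 0 has discriminant (-8)² - 4·(41) = -100 < 0, so r = 4 ± 5i.
Hence u_h = C1*cos(5*t)*exp(4*t) + C2*exp(4*t)*sin(5*t).
Apply the initial conditions: u(0) = C1 = 5 and u'(0) = 4*C1 + 5*C2 = 0. Solving gives C1 = 5, C2 = -4.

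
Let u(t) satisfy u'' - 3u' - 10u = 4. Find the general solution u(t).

Characteristic equation r² - 3r - 10 = 0 factors as (r + 2)(r - 5) = 0, so r = -2, 5.
Hence u_h = C1*exp(-2*t) + C2*exp(5*t).
For the particular solution try u_p = A0. Substituting and matching coefficients of each power of t gives A0 = -2/5, so u_p = -2/5.

u = -2/5 + C1*exp(-2*t) + C2*exp(5*t)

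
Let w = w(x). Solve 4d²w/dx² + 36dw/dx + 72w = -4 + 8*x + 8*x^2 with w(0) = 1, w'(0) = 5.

w = -11/162 - 443*exp(-6*x)/162 + x**2/9 + 308*exp(-3*x)/81

Divide through by 4: w'' + 9w' + 18w = -1 + 2*x + 2*x^2.
Characteristic equation r² + 9r + 18 = 0 factors as (r + 3)(r + 6) = 0, so r = -3, -6.
Hence w_h = C1*exp(-3*x) + C2*exp(-6*x).
For the particular solution try w_p = A0 + A1*x + A2*x^2. Substituting and matching coefficients of each power of x gives A0 = -11/162, A1 = 0, A2 = 1/9, so w_p = -11/162 + x^2/9.
General solution: w = -11/162 + x^2/9 + C1*exp(-3*x) + C2*exp(-6*x).
Apply the initial conditions: w(0) = -11/162 + C1 + C2 = 1 and w'(0) = -6*C2 - 3*C1 = 5. Solving gives C1 = 308/81, C2 = -443/162.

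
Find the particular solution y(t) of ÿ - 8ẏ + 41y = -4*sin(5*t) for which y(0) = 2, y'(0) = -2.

Characteristic equation r² - 8r + 41 = 0 has discriminant (-8)² - 4·(41) = -100 < 0, so r = 4 ± 5i.
Hence y_h = C1*cos(5*t)*exp(4*t) + C2*exp(4*t)*sin(5*t).
Try y_p = A*cos(5*t) + B*sin(5*t). Substituting and equating the coefficients of cos(5t) and sin(5t) gives A = -5/58, B = -1/29, so y_p = -5*cos(5*t)/58 - sin(5*t)/29.
General solution: y = -5*cos(5*t)/58 - sin(5*t)/29 + C1*cos(5*t)*exp(4*t) + C2*exp(4*t)*sin(5*t).
Apply the initial conditions: y(0) = -5/58 + C1 = 2 and y'(0) = -5/29 + 4*C1 + 5*C2 = -2. Solving gives C1 = 121/58, C2 = -59/29.

y = -5*cos(5*t)/58 - sin(5*t)/29 - 59*exp(4*t)*sin(5*t)/29 + 121*cos(5*t)*exp(4*t)/58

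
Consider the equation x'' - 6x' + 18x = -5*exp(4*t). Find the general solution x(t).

Characteristic equation r² - 6r + 18 = 0 has discriminant (-6)² - 4·(18) = -36 < 0, so r = 3 ± 3i.
Hence x_h = C1*cos(3*t)*exp(3*t) + C2*exp(3*t)*sin(3*t).
Try x_p = A*exp(4*t). Substituting into the equation and dividing by exp(4*t) gives A = -1/2, so x_p = -exp(4*t)/2.

x = -exp(4*t)/2 + C1*cos(3*t)*exp(3*t) + C2*exp(3*t)*sin(3*t)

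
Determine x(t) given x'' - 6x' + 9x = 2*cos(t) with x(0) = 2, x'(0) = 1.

Characteristic equation r² - 6r + 9 = 0 has discriminant (-6)² - 4·(9) = 0, so r = 3 is a repeated root.
Hence x_h = (C1 + C2*t)*exp(3*t).
Try x_p = A*cos(t) + B*sin(t). Substituting and equating the coefficients of cos(t) and sin(t) gives A = 4/25, B = -3/25, so x_p = -3*sin(t)/25 + 4*cos(t)/25.
General solution: x = -3*sin(t)/25 + 4*cos(t)/25 + C1*exp(3*t) + C2*t*exp(3*t).
Apply the initial conditions: x(0) = 4/25 + C1 = 2 and x'(0) = -3/25 + C2 + 3*C1 = 1. Solving gives C1 = 46/25, C2 = -22/5.

x = -3*sin(t)/25 + 4*cos(t)/25 + 46*exp(3*t)/25 - 22*t*exp(3*t)/5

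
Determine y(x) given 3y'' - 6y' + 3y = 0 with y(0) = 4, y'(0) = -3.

y = 4*exp(x) - 7*x*exp(x)

Divide through by 3: y'' - 2y' + y = 0.
Characteristic equation r² - 2r + 1 = 0 has discriminant (-2)² - 4·(1) = 0, so r = 1 is a repeated root.
Hence y_h = (C1 + C2*x)*exp(x).
Apply the initial conditions: y(0) = C1 = 4 and y'(0) = C1 + C2 = -3. Solving gives C1 = 4, C2 = -7.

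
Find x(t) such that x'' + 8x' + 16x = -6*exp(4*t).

x = -3*exp(4*t)/32 + C1*exp(-4*t) + C2*t*exp(-4*t)

Characteristic equation r² + 8r + 16 = 0 has discriminant (8)² - 4·(16) = 0, so r = -4 is a repeated root.
Hence x_h = (C1 + C2*t)*exp(-4*t).
Try x_p = A*exp(4*t). Substituting into the equation and dividing by exp(4*t) gives A = -3/32, so x_p = -3*exp(4*t)/32.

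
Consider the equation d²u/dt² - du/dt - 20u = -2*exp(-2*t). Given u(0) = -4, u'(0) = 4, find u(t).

u = -86*exp(5*t)/63 - 25*exp(-4*t)/9 + exp(-2*t)/7

Characteristic equation r² - r - 20 = 0 factors as (r - 5)(r + 4) = 0, so r = 5, -4.
Hence u_h = C1*exp(5*t) + C2*exp(-4*t).
Try u_p = A*exp(-2*t). Substituting into the equation and dividing by exp(-2*t) gives A = 1/7, so u_p = exp(-2*t)/7.
General solution: u = exp(-2*t)/7 + C1*exp(5*t) + C2*exp(-4*t).
Apply the initial conditions: u(0) = 1/7 + C1 + C2 = -4 and u'(0) = -2/7 - 4*C2 + 5*C1 = 4. Solving gives C1 = -86/63, C2 = -25/9.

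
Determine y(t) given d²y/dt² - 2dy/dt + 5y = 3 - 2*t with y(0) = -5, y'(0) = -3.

Characteristic equation r² - 2r + 5 = 0 has discriminant (-2)² - 4·(5) = -16 < 0, so r = 1 ± 2i.
Hence y_h = C1*cos(2*t)*exp(t) + C2*exp(t)*sin(2*t).
For the particular solution try y_p = A0 + A1*t. Substituting and matching coefficients of each power of t gives A0 = 11/25, A1 = -2/5, so y_p = 11/25 - 2*t/5.
General solution: y = 11/25 - 2*t/5 + C1*cos(2*t)*exp(t) + C2*exp(t)*sin(2*t).
Apply the initial conditions: y(0) = 11/25 + C1 = -5 and y'(0) = -2/5 + C1 + 2*C2 = -3. Solving gives C1 = -136/25, C2 = 71/50.

y = 11/25 - 2*t/5 - 136*cos(2*t)*exp(t)/25 + 71*exp(t)*sin(2*t)/50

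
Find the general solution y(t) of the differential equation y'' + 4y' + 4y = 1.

Characteristic equation r² + 4r + 4 = 0 has discriminant (4)² - 4·(4) = 0, so r = -2 is a repeated root.
Hence y_h = (C1 + C2*t)*exp(-2*t).
For the particular solution try y_p = A0. Substituting and matching coefficients of each power of t gives A0 = 1/4, so y_p = 1/4.

y = 1/4 + C1*exp(-2*t) + C2*t*exp(-2*t)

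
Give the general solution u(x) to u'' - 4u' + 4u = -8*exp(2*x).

Characteristic equation r² - 4r + 4 = 0 has discriminant (-4)² - 4·(4) = 0, so r = 2 is a repeated root.
Hence u_h = (C1 + C2*x)*exp(2*x).
Since exp(2*x) solves the homogeneous equation (r = 2 is a root of multiplicity 2), multiply the trial by x^2. Try u_p = A*x^2*exp(2*x). Substituting into the equation and dividing by exp(2*x) gives A = -4, so u_p = -4*x^2*exp(2*x).

u = C1*exp(2*x) - 4*x**2*exp(2*x) + C2*x*exp(2*x)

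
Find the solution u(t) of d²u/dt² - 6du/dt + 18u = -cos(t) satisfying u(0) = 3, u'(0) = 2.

Characteristic equation r² - 6r + 18 = 0 has discriminant (-6)² - 4·(18) = -36 < 0, so r = 3 ± 3i.
Hence u_h = C1*cos(3*t)*exp(3*t) + C2*exp(3*t)*sin(3*t).
Try u_p = A*cos(t) + B*sin(t). Substituting and equating the coefficients of cos(t) and sin(t) gives A = -17/325, B = 6/325, so u_p = -17*cos(t)/325 + 6*sin(t)/325.
General solution: u = -17*cos(t)/325 + 6*sin(t)/325 + C1*cos(3*t)*exp(3*t) + C2*exp(3*t)*sin(3*t).
Apply the initial conditions: u(0) = -17/325 + C1 = 3 and u'(0) = 6/325 + 3*C1 + 3*C2 = 2. Solving gives C1 = 992/325, C2 = -2332/975.

u = -17*cos(t)/325 + 6*sin(t)/325 - 2332*exp(3*t)*sin(3*t)/975 + 992*cos(3*t)*exp(3*t)/325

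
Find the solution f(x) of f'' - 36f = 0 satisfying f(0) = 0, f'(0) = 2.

f = -exp(-6*x)/6 + exp(6*x)/6

Characteristic equation r² - 36 = 0 factors as (r + 6)(r - 6) = 0, so r = -6, 6.
Hence f_h = C1*exp(-6*x) + C2*exp(6*x).
Apply the initial conditions: f(0) = C1 + C2 = 0 and f'(0) = -6*C1 + 6*C2 = 2. Solving gives C1 = -1/6, C2 = 1/6.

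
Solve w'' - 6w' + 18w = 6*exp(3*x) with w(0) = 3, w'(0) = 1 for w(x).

Characteristic equation r² - 6r + 18 = 0 has discriminant (-6)² - 4·(18) = -36 < 0, so r = 3 ± 3i.
Hence w_h = C1*cos(3*x)*exp(3*x) + C2*exp(3*x)*sin(3*x).
Try w_p = A*exp(3*x). Substituting into the equation and dividing by exp(3*x) gives A = 2/3, so w_p = 2*exp(3*x)/3.
General solution: w = 2*exp(3*x)/3 + C1*cos(3*x)*exp(3*x) + C2*exp(3*x)*sin(3*x).
Apply the initial conditions: w(0) = 2/3 + C1 = 3 and w'(0) = 2 + 3*C1 + 3*C2 = 1. Solving gives C1 = 7/3, C2 = -8/3.

w = 2*exp(3*x)/3 - 8*exp(3*x)*sin(3*x)/3 + 7*cos(3*x)*exp(3*x)/3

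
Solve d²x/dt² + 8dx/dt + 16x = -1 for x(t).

Characteristic equation r² + 8r + 16 = 0 has discriminant (8)² - 4·(16) = 0, so r = -4 is a repeated root.
Hence x_h = (C1 + C2*t)*exp(-4*t).
For the particular solution try x_p = A0. Substituting and matching coefficients of each power of t gives A0 = -1/16, so x_p = -1/16.

x = -1/16 + C1*exp(-4*t) + C2*t*exp(-4*t)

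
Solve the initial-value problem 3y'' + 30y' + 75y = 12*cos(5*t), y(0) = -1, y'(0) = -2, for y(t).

y = -exp(-5*t) + 2*sin(5*t)/25 - 37*t*exp(-5*t)/5

Divide through by 3: y'' + 10y' + 25y = 4*cos(5*t).
Characteristic equation r² + 10r + 25 = 0 has discriminant (10)² - 4·(25) = 0, so r = -5 is a repeated root.
Hence y_h = (C1 + C2*t)*exp(-5*t).
Try y_p = A*cos(5*t) + B*sin(5*t). Substituting and equating the coefficients of cos(5t) and sin(5t) gives A = 0, B = 2/25, so y_p = 2*sin(5*t)/25.
General solution: y = 2*sin(5*t)/25 + C1*exp(-5*t) + C2*t*exp(-5*t).
Apply the initial conditions: y(0) = C1 = -1 and y'(0) = 2/5 + C2 - 5*C1 = -2. Solving gives C1 = -1, C2 = -37/5.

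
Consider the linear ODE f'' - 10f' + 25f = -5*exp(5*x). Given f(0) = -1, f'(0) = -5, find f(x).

f = -exp(5*x) - 5*x**2*exp(5*x)/2

Characteristic equation r² - 10r + 25 = 0 has discriminant (-10)² - 4·(25) = 0, so r = 5 is a repeated root.
Hence f_h = (C1 + C2*x)*exp(5*x).
Since exp(5*x) solves the homogeneous equation (r = 5 is a root of multiplicity 2), multiply the trial by x^2. Try f_p = A*x^2*exp(5*x). Substituting into the equation and dividing by exp(5*x) gives A = -5/2, so f_p = -5*x^2*exp(5*x)/2.
General solution: f = C1*exp(5*x) - 5*x^2*exp(5*x)/2 + C2*x*exp(5*x).
Apply the initial conditions: f(0) = C1 = -1 and f'(0) = C2 + 5*C1 = -5. Solving gives C1 = -1, C2 = 0.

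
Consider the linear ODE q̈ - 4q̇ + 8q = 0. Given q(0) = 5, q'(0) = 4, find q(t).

q = -3*exp(2*t)*sin(2*t) + 5*cos(2*t)*exp(2*t)

Characteristic equation r² - 4r + 8 = 0 has discriminant (-4)² - 4·(8) = -16 < 0, so r = 2 ± 2i.
Hence q_h = C1*cos(2*t)*exp(2*t) + C2*exp(2*t)*sin(2*t).
Apply the initial conditions: q(0) = C1 = 5 and q'(0) = 2*C1 + 2*C2 = 4. Solving gives C1 = 5, C2 = -3.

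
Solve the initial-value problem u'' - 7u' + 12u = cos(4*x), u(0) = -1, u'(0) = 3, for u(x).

u = -178*exp(3*x)/25 - 7*sin(4*x)/200 - cos(4*x)/200 + 49*exp(4*x)/8

Characteristic equation r² - 7r + 12 = 0 factors as (r - 3)(r - 4) = 0, so r = 3, 4.
Hence u_h = C1*exp(3*x) + C2*exp(4*x).
Try u_p = A*cos(4*x) + B*sin(4*x). Substituting and equating the coefficients of cos(4x) and sin(4x) gives A = -1/200, B = -7/200, so u_p = -7*sin(4*x)/200 - cos(4*x)/200.
General solution: u = -7*sin(4*x)/200 - cos(4*x)/200 + C1*exp(3*x) + C2*exp(4*x).
Apply the initial conditions: u(0) = -1/200 + C1 + C2 = -1 and u'(0) = -7/50 + 3*C1 + 4*C2 = 3. Solving gives C1 = -178/25, C2 = 49/8.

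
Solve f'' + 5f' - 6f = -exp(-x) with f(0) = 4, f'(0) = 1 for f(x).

Characteristic equation r² + 5r - 6 = 0 factors as (r + 6)(r - 1) = 0, so r = -6, 1.
Hence f_h = C1*exp(-6*x) + C2*exp(x).
Try f_p = A*exp(-x). Substituting into the equation and dividing by exp(-x) gives A = 1/10, so f_p = exp(-x)/10.
General solution: f = exp(-x)/10 + C1*exp(-6*x) + C2*exp(x).
Apply the initial conditions: f(0) = 1/10 + C1 + C2 = 4 and f'(0) = -1/10 + C2 - 6*C1 = 1. Solving gives C1 = 2/5, C2 = 7/2.

f = exp(-x)/10 + 2*exp(-6*x)/5 + 7*exp(x)/2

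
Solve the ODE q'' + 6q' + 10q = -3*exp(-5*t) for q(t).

q = -3*exp(-5*t)/5 + C1*cos(t)*exp(-3*t) + C2*exp(-3*t)*sin(t)

Characteristic equation r² + 6r + 10 = 0 has discriminant (6)² - 4·(10) = -4 < 0, so r = -3 ± i.
Hence q_h = C1*cos(t)*exp(-3*t) + C2*exp(-3*t)*sin(t).
Try q_p = A*exp(-5*t). Substituting into the equation and dividing by exp(-5*t) gives A = -3/5, so q_p = -3*exp(-5*t)/5.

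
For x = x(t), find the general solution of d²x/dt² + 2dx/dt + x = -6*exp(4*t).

Characteristic equation r² + 2r + 1 = 0 has discriminant (2)² - 4·(1) = 0, so r = -1 is a repeated root.
Hence x_h = (C1 + C2*t)*exp(-t).
Try x_p = A*exp(4*t). Substituting into the equation and dividing by exp(4*t) gives A = -6/25, so x_p = -6*exp(4*t)/25.

x = -6*exp(4*t)/25 + C1*exp(-t) + C2*t*exp(-t)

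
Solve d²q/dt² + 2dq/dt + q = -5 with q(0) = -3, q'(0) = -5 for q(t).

q = -5 + 2*exp(-t) - 3*t*exp(-t)

Characteristic equation r² + 2r + 1 = 0 has discriminant (2)² - 4·(1) = 0, so r = -1 is a repeated root.
Hence q_h = (C1 + C2*t)*exp(-t).
For the particular solution try q_p = A0. Substituting and matching coefficients of each power of t gives A0 = -5, so q_p = -5.
General solution: q = -5 + C1*exp(-t) + C2*t*exp(-t).
Apply the initial conditions: q(0) = -5 + C1 = -3 and q'(0) = C2 - C1 = -5. Solving gives C1 = 2, C2 = -3.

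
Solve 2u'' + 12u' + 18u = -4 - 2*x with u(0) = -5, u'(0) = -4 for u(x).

u = -4/27 - 131*exp(-3*x)/27 - x/9 - 166*x*exp(-3*x)/9

Divide through by 2: u'' + 6u' + 9u = -2 - x.
Characteristic equation r² + 6r + 9 = 0 has discriminant (6)² - 4·(9) = 0, so r = -3 is a repeated root.
Hence u_h = (C1 + C2*x)*exp(-3*x).
For the particular solution try u_p = A0 + A1*x. Substituting and matching coefficients of each power of x gives A0 = -4/27, A1 = -1/9, so u_p = -4/27 - x/9.
General solution: u = -4/27 - x/9 + C1*exp(-3*x) + C2*x*exp(-3*x).
Apply the initial conditions: u(0) = -4/27 + C1 = -5 and u'(0) = -1/9 + C2 - 3*C1 = -4. Solving gives C1 = -131/27, C2 = -166/9.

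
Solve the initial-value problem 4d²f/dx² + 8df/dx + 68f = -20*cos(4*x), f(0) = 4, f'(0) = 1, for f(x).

Divide through by 4: f'' + 2f' + 17f = -5*cos(4*x).
Characteristic equation r² + 2r + 17 = 0 has discriminant (2)² - 4·(17) = -64 < 0, so r = -1 ± 4i.
Hence f_h = C1*cos(4*x)*exp(-x) + C2*exp(-x)*sin(4*x).
Try f_p = A*cos(4*x) + B*sin(4*x). Substituting and equating the coefficients of cos(4x) and sin(4x) gives A = -1/13, B = -8/13, so f_p = -8*sin(4*x)/13 - cos(4*x)/13.
General solution: f = -8*sin(4*x)/13 - cos(4*x)/13 + C1*cos(4*x)*exp(-x) + C2*exp(-x)*sin(4*x).
Apply the initial conditions: f(0) = -1/13 + C1 = 4 and f'(0) = -32/13 - C1 + 4*C2 = 1. Solving gives C1 = 53/13, C2 = 49/26.

f = -8*sin(4*x)/13 - cos(4*x)/13 + 49*exp(-x)*sin(4*x)/26 + 53*cos(4*x)*exp(-x)/13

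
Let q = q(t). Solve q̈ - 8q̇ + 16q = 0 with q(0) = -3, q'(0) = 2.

q = -3*exp(4*t) + 14*t*exp(4*t)

Characteristic equation r² - 8r + 16 = 0 has discriminant (-8)² - 4·(16) = 0, so r = 4 is a repeated root.
Hence q_h = (C1 + C2*t)*exp(4*t).
Apply the initial conditions: q(0) = C1 = -3 and q'(0) = C2 + 4*C1 = 2. Solving gives C1 = -3, C2 = 14.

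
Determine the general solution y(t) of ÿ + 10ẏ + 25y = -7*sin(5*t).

Characteristic equation r² + 10r + 25 = 0 has discriminant (10)² - 4·(25) = 0, so r = -5 is a repeated root.
Hence y_h = (C1 + C2*t)*exp(-5*t).
Try y_p = A*cos(5*t) + B*sin(5*t). Substituting and equating the coefficients of cos(5t) and sin(5t) gives A = 7/50, B = 0, so y_p = 7*cos(5*t)/50.

y = 7*cos(5*t)/50 + C1*exp(-5*t) + C2*t*exp(-5*t)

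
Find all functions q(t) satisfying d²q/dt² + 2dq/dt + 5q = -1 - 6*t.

Characteristic equation r² + 2r + 5 = 0 has discriminant (2)² - 4·(5) = -16 < 0, so r = -1 ± 2i.
Hence q_h = C1*cos(2*t)*exp(-t) + C2*exp(-t)*sin(2*t).
For the particular solution try q_p = A0 + A1*t. Substituting and matching coefficients of each power of t gives A0 = 7/25, A1 = -6/5, so q_p = 7/25 - 6*t/5.

q = 7/25 - 6*t/5 + C1*cos(2*t)*exp(-t) + C2*exp(-t)*sin(2*t)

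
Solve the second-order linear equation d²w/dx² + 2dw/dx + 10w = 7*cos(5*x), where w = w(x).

w = -21*cos(5*x)/65 + 14*sin(5*x)/65 + C1*cos(3*x)*exp(-x) + C2*exp(-x)*sin(3*x)

Characteristic equation r² + 2r + 10 = 0 has discriminant (2)² - 4·(10) = -36 < 0, so r = -1 ± 3i.
Hence w_h = C1*cos(3*x)*exp(-x) + C2*exp(-x)*sin(3*x).
Try w_p = A*cos(5*x) + B*sin(5*x). Substituting and equating the coefficients of cos(5x) and sin(5x) gives A = -21/65, B = 14/65, so w_p = -21*cos(5*x)/65 + 14*sin(5*x)/65.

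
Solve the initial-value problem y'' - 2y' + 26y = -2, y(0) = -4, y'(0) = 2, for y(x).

Characteristic equation r² - 2r + 26 = 0 has discriminant (-2)² - 4·(26) = -100 < 0, so r = 1 ± 5i.
Hence y_h = C1*cos(5*x)*exp(x) + C2*exp(x)*sin(5*x).
For the particular solution try y_p = A0. Substituting and matching coefficients of each power of x gives A0 = -1/13, so y_p = -1/13.
General solution: y = -1/13 + C1*cos(5*x)*exp(x) + C2*exp(x)*sin(5*x).
Apply the initial conditions: y(0) = -1/13 + C1 = -4 and y'(0) = C1 + 5*C2 = 2. Solving gives C1 = -51/13, C2 = 77/65.

y = -1/13 - 51*cos(5*x)*exp(x)/13 + 77*exp(x)*sin(5*x)/65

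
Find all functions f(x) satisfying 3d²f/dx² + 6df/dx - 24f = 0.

Divide through by 3: f'' + 2f' - 8f = 0.
Characteristic equation r² + 2r - 8 = 0 factors as (r + 4)(r - 2) = 0, so r = -4, 2.
Hence f_h = C1*exp(-4*x) + C2*exp(2*x).

f = C1*exp(-4*x) + C2*exp(2*x)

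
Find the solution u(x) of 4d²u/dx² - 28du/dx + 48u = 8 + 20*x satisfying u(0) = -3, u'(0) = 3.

Divide through by 4: u'' - 7u' + 12u = 2 + 5*x.
Characteristic equation r² - 7r + 12 = 0 factors as (r - 4)(r - 3) = 0, so r = 4, 3.
Hence u_h = C1*exp(4*x) + C2*exp(3*x).
For the particular solution try u_p = A0 + A1*x. Substituting and matching coefficients of each power of x gives A0 = 59/144, A1 = 5/12, so u_p = 59/144 + 5*x/12.
General solution: u = 59/144 + 5*x/12 + C1*exp(4*x) + C2*exp(3*x).
Apply the initial conditions: u(0) = 59/144 + C1 + C2 = -3 and u'(0) = 5/12 + 3*C2 + 4*C1 = 3. Solving gives C1 = 205/16, C2 = -146/9.

u = 59/144 - 146*exp(3*x)/9 + 5*x/12 + 205*exp(4*x)/16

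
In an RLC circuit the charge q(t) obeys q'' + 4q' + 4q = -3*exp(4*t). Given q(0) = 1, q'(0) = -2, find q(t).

Characteristic equation r² + 4r + 4 = 0 has discriminant (4)² - 4·(4) = 0, so r = -2 is a repeated root.
Hence q_h = (C1 + C2*t)*exp(-2*t).
Try q_p = A*exp(4*t). Substituting into the equation and dividing by exp(4*t) gives A = -1/12, so q_p = -exp(4*t)/12.
General solution: q = -exp(4*t)/12 + C1*exp(-2*t) + C2*t*exp(-2*t).
Apply the initial conditions: q(0) = -1/12 + C1 = 1 and q'(0) = -1/3 + C2 - 2*C1 = -2. Solving gives C1 = 13/12, C2 = 1/2.

q = -exp(4*t)/12 + 13*exp(-2*t)/12 + t*exp(-2*t)/2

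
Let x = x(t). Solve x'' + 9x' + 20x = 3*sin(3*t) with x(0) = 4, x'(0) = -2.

Characteristic equation r² + 9r + 20 = 0 factors as (r + 4)(r + 5) = 0, so r = -4, -5.
Hence x_h = C1*exp(-4*t) + C2*exp(-5*t).
Try x_p = A*cos(3*t) + B*sin(3*t). Substituting and equating the coefficients of cos(3t) and sin(3t) gives A = -81/850, B = 33/850, so x_p = -81*cos(3*t)/850 + 33*sin(3*t)/850.
General solution: x = -81*cos(3*t)/850 + 33*sin(3*t)/850 + C1*exp(-4*t) + C2*exp(-5*t).
Apply the initial conditions: x(0) = -81/850 + C1 + C2 = 4 and x'(0) = 99/850 - 5*C2 - 4*C1 = -2. Solving gives C1 = 459/25, C2 = -485/34.

x = -485*exp(-5*t)/34 - 81*cos(3*t)/850 + 33*sin(3*t)/850 + 459*exp(-4*t)/25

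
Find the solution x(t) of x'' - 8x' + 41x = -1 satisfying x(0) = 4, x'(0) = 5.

Characteristic equation r² - 8r + 41 = 0 has discriminant (-8)² - 4·(41) = -100 < 0, so r = 4 ± 5i.
Hence x_h = C1*cos(5*t)*exp(4*t) + C2*exp(4*t)*sin(5*t).
For the particular solution try x_p = A0. Substituting and matching coefficients of each power of t gives A0 = -1/41, so x_p = -1/41.
General solution: x = -1/41 + C1*cos(5*t)*exp(4*t) + C2*exp(4*t)*sin(5*t).
Apply the initial conditions: x(0) = -1/41 + C1 = 4 and x'(0) = 4*C1 + 5*C2 = 5. Solving gives C1 = 165/41, C2 = -91/41.

x = -1/41 - 91*exp(4*t)*sin(5*t)/41 + 165*cos(5*t)*exp(4*t)/41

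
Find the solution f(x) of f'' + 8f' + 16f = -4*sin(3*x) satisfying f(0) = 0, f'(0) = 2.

Characteristic equation r² + 8r + 16 = 0 has discriminant (8)² - 4·(16) = 0, so r = -4 is a repeated root.
Hence f_h = (C1 + C2*x)*exp(-4*x).
Try f_p = A*cos(3*x) + B*sin(3*x). Substituting and equating the coefficients of cos(3x) and sin(3x) gives A = 96/625, B = -28/625, so f_p = -28*sin(3*x)/625 + 96*cos(3*x)/625.
General solution: f = -28*sin(3*x)/625 + 96*cos(3*x)/625 + C1*exp(-4*x) + C2*x*exp(-4*x).
Apply the initial conditions: f(0) = 96/625 + C1 = 0 and f'(0) = -84/625 + C2 - 4*C1 = 2. Solving gives C1 = -96/625, C2 = 38/25.

f = -96*exp(-4*x)/625 - 28*sin(3*x)/625 + 96*cos(3*x)/625 + 38*x*exp(-4*x)/25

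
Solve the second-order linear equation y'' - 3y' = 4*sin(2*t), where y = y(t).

Characteristic equation r² - 3r = 0 factors as (r - 3)r = 0, so r = 3, 0.
Hence y_h = C1*exp(3*t) + C2.
Try y_p = A*cos(2*t) + B*sin(2*t). Substituting and equating the coefficients of cos(2t) and sin(2t) gives A = 6/13, B = -4/13, so y_p = -4*sin(2*t)/13 + 6*cos(2*t)/13.

y = C2 - 4*sin(2*t)/13 + 6*cos(2*t)/13 + C1*exp(3*t)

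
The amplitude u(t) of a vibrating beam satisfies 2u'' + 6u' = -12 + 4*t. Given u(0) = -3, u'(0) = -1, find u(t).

u = -70/27 - 20*t/9 - 11*exp(-3*t)/27 + t**2/3

Divide through by 2: u'' + 3u' = -6 + 2*t.
Characteristic equation r² + 3r = 0 factors as (r + 3)r = 0, so r = -3, 0.
Hence u_h = C1*exp(-3*t) + C2.
Since 0 is a characteristic root (multiplicity 1), multiply the polynomial trial by t: try u_p = t*(A0 + A1*t). Substituting and matching coefficients of each power of t gives A0 = -20/9, A1 = 1/3, so u_p = -20*t/9 + t^2/3.
General solution: u = C2 - 20*t/9 + t^2/3 + C1*exp(-3*t).
Apply the initial conditions: u(0) = C1 + C2 = -3 and u'(0) = -20/9 - 3*C1 = -1. Solving gives C1 = -11/27, C2 = -70/27.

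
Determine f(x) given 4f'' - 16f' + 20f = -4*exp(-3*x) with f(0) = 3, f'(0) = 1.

f = -exp(-3*x)/26 - 135*exp(2*x)*sin(x)/26 + 79*cos(x)*exp(2*x)/26

Divide through by 4: f'' - 4f' + 5f = -exp(-3*x).
Characteristic equation r² - 4r + 5 = 0 has discriminant (-4)² - 4·(5) = -4 < 0, so r = 2 ± i.
Hence f_h = C1*cos(x)*exp(2*x) + C2*exp(2*x)*sin(x).
Try f_p = A*exp(-3*x). Substituting into the equation and dividing by exp(-3*x) gives A = -1/26, so f_p = -exp(-3*x)/26.
General solution: f = -exp(-3*x)/26 + C1*cos(x)*exp(2*x) + C2*exp(2*x)*sin(x).
Apply the initial conditions: f(0) = -1/26 + C1 = 3 and f'(0) = 3/26 + C2 + 2*C1 = 1. Solving gives C1 = 79/26, C2 = -135/26.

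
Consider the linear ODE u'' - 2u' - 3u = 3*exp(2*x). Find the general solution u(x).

Characteristic equation r² - 2r - 3 = 0 factors as (r + 1)(r - 3) = 0, so r = -1, 3.
Hence u_h = C1*exp(-x) + C2*exp(3*x).
Try u_p = A*exp(2*x). Substituting into the equation and dividing by exp(2*x) gives A = -1, so u_p = -exp(2*x).

u = -exp(2*x) + C1*exp(-x) + C2*exp(3*x)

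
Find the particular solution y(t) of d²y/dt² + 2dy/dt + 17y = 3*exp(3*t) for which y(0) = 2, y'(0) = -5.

y = 3*exp(3*t)/32 - 27*exp(-t)*sin(4*t)/32 + 61*cos(4*t)*exp(-t)/32

Characteristic equation r² + 2r + 17 = 0 has discriminant (2)² - 4·(17) = -64 < 0, so r = -1 ± 4i.
Hence y_h = C1*cos(4*t)*exp(-t) + C2*exp(-t)*sin(4*t).
Try y_p = A*exp(3*t). Substituting into the equation and dividing by exp(3*t) gives A = 3/32, so y_p = 3*exp(3*t)/32.
General solution: y = 3*exp(3*t)/32 + C1*cos(4*t)*exp(-t) + C2*exp(-t)*sin(4*t).
Apply the initial conditions: y(0) = 3/32 + C1 = 2 and y'(0) = 9/32 - C1 + 4*C2 = -5. Solving gives C1 = 61/32, C2 = -27/32.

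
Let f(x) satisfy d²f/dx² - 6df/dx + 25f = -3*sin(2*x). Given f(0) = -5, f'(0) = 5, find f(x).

Characteristic equation r² - 6r + 25 = 0 has discriminant (-6)² - 4·(25) = -64 < 0, so r = 3 ± 4i.
Hence f_h = C1*cos(4*x)*exp(3*x) + C2*exp(3*x)*sin(4*x).
Try f_p = A*cos(2*x) + B*sin(2*x). Substituting and equating the coefficients of cos(2x) and sin(2x) gives A = -4/65, B = -7/65, so f_p = -7*sin(2*x)/65 - 4*cos(2*x)/65.
General solution: f = -7*sin(2*x)/65 - 4*cos(2*x)/65 + C1*cos(4*x)*exp(3*x) + C2*exp(3*x)*sin(4*x).
Apply the initial conditions: f(0) = -4/65 + C1 = -5 and f'(0) = -14/65 + 3*C1 + 4*C2 = 5. Solving gives C1 = -321/65, C2 = 651/130.

f = -7*sin(2*x)/65 - 4*cos(2*x)/65 - 321*cos(4*x)*exp(3*x)/65 + 651*exp(3*x)*sin(4*x)/130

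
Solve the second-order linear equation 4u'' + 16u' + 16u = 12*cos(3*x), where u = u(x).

u = -15*cos(3*x)/169 + 36*sin(3*x)/169 + C1*exp(-2*x) + C2*x*exp(-2*x)

Divide through by 4: u'' + 4u' + 4u = 3*cos(3*x).
Characteristic equation r² + 4r + 4 = 0 has discriminant (4)² - 4·(4) = 0, so r = -2 is a repeated root.
Hence u_h = (C1 + C2*x)*exp(-2*x).
Try u_p = A*cos(3*x) + B*sin(3*x). Substituting and equating the coefficients of cos(3x) and sin(3x) gives A = -15/169, B = 36/169, so u_p = -15*cos(3*x)/169 + 36*sin(3*x)/169.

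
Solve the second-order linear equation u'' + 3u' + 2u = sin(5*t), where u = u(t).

u = -23*sin(5*t)/754 - 15*cos(5*t)/754 + C1*exp(-2*t) + C2*exp(-t)

Characteristic equation r² + 3r + 2 = 0 factors as (r + 2)(r + 1) = 0, so r = -2, -1.
Hence u_h = C1*exp(-2*t) + C2*exp(-t).
Try u_p = A*cos(5*t) + B*sin(5*t). Substituting and equating the coefficients of cos(5t) and sin(5t) gives A = -15/754, B = -23/754, so u_p = -23*sin(5*t)/754 - 15*cos(5*t)/754.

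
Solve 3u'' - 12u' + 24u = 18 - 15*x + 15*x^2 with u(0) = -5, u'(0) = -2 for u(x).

u = 19/32 + 5*x**2/8 - 179*cos(2*x)*exp(2*x)/32 + 147*exp(2*x)*sin(2*x)/32

Divide through by 3: u'' - 4u' + 8u = 6 - 5*x + 5*x^2.
Characteristic equation r² - 4r + 8 = 0 has discriminant (-4)² - 4·(8) = -16 < 0, so r = 2 ± 2i.
Hence u_h = C1*cos(2*x)*exp(2*x) + C2*exp(2*x)*sin(2*x).
For the particular solution try u_p = A0 + A1*x + A2*x^2. Substituting and matching coefficients of each power of x gives A0 = 19/32, A1 = 0, A2 = 5/8, so u_p = 19/32 + 5*x^2/8.
General solution: u = 19/32 + 5*x^2/8 + C1*cos(2*x)*exp(2*x) + C2*exp(2*x)*sin(2*x).
Apply the initial conditions: u(0) = 19/32 + C1 = -5 and u'(0) = 2*C1 + 2*C2 = -2. Solving gives C1 = -179/32, C2 = 147/32.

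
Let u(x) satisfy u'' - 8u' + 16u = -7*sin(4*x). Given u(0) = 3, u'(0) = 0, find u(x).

u = -7*cos(4*x)/32 + 103*exp(4*x)/32 - 103*x*exp(4*x)/8

Characteristic equation r² - 8r + 16 = 0 has discriminant (-8)² - 4·(16) = 0, so r = 4 is a repeated root.
Hence u_h = (C1 + C2*x)*exp(4*x).
Try u_p = A*cos(4*x) + B*sin(4*x). Substituting and equating the coefficients of cos(4x) and sin(4x) gives A = -7/32, B = 0, so u_p = -7*cos(4*x)/32.
General solution: u = -7*cos(4*x)/32 + C1*exp(4*x) + C2*x*exp(4*x).
Apply the initial conditions: u(0) = -7/32 + C1 = 3 and u'(0) = C2 + 4*C1 = 0. Solving gives C1 = 103/32, C2 = -103/8.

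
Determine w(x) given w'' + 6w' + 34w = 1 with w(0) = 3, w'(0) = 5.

Characteristic equation r² + 6r + 34 = 0 has discriminant (6)² - 4·(34) = -100 < 0, so r = -3 ± 5i.
Hence w_h = C1*cos(5*x)*exp(-3*x) + C2*exp(-3*x)*sin(5*x).
For the particular solution try w_p = A0. Substituting and matching coefficients of each power of x gives A0 = 1/34, so w_p = 1/34.
General solution: w = 1/34 + C1*cos(5*x)*exp(-3*x) + C2*exp(-3*x)*sin(5*x).
Apply the initial conditions: w(0) = 1/34 + C1 = 3 and w'(0) = -3*C1 + 5*C2 = 5. Solving gives C1 = 101/34, C2 = 473/170.

w = 1/34 + 101*cos(5*x)*exp(-3*x)/34 + 473*exp(-3*x)*sin(5*x)/170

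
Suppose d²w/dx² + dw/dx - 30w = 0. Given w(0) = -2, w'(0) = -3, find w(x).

Characteristic equation r² + r - 30 = 0 factors as (r - 5)(r + 6) = 0, so r = 5, -6.
Hence w_h = C1*exp(5*x) + C2*exp(-6*x).
Apply the initial conditions: w(0) = C1 + C2 = -2 and w'(0) = -6*C2 + 5*C1 = -3. Solving gives C1 = -15/11, C2 = -7/11.

w = -15*exp(5*x)/11 - 7*exp(-6*x)/11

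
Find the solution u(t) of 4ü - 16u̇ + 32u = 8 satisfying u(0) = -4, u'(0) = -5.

Divide through by 4: u'' - 4u' + 8u = 2.
Characteristic equation r² - 4r + 8 = 0 has discriminant (-4)² - 4·(8) = -16 < 0, so r = 2 ± 2i.
Hence u_h = C1*cos(2*t)*exp(2*t) + C2*exp(2*t)*sin(2*t).
For the particular solution try u_p = A0. Substituting and matching coefficients of each power of t gives A0 = 1/4, so u_p = 1/4.
General solution: u = 1/4 + C1*cos(2*t)*exp(2*t) + C2*exp(2*t)*sin(2*t).
Apply the initial conditions: u(0) = 1/4 + C1 = -4 and u'(0) = 2*C1 + 2*C2 = -5. Solving gives C1 = -17/4, C2 = 7/4.

u = 1/4 - 17*cos(2*t)*exp(2*t)/4 + 7*exp(2*t)*sin(2*t)/4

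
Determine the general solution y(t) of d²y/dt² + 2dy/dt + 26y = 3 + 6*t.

y = 33/338 + 3*t/13 + C1*cos(5*t)*exp(-t) + C2*exp(-t)*sin(5*t)

Characteristic equation r² + 2r + 26 = 0 has discriminant (2)² - 4·(26) = -100 < 0, so r = -1 ± 5i.
Hence y_h = C1*cos(5*t)*exp(-t) + C2*exp(-t)*sin(5*t).
For the particular solution try y_p = A0 + A1*t. Substituting and matching coefficients of each power of t gives A0 = 33/338, A1 = 3/13, so y_p = 33/338 + 3*t/13.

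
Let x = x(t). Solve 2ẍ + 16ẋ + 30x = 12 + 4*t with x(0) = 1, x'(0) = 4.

x = 74/225 - 147*exp(-5*t)/50 + 2*t/15 + 65*exp(-3*t)/18

Divide through by 2: x'' + 8x' + 15x = 6 + 2*t.
Characteristic equation r² + 8r + 15 = 0 factors as (r + 3)(r + 5) = 0, so r = -3, -5.
Hence x_h = C1*exp(-3*t) + C2*exp(-5*t).
For the particular solution try x_p = A0 + A1*t. Substituting and matching coefficients of each power of t gives A0 = 74/225, A1 = 2/15, so x_p = 74/225 + 2*t/15.
General solution: x = 74/225 + 2*t/15 + C1*exp(-3*t) + C2*exp(-5*t).
Apply the initial conditions: x(0) = 74/225 + C1 + C2 = 1 and x'(0) = 2/15 - 5*C2 - 3*C1 = 4. Solving gives C1 = 65/18, C2 = -147/50.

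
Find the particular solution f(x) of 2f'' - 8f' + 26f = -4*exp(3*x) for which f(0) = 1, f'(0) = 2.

f = -exp(3*x)/5 + exp(2*x)*sin(3*x)/15 + 6*cos(3*x)*exp(2*x)/5

Divide through by 2: f'' - 4f' + 13f = -2*exp(3*x).
Characteristic equation r² - 4r + 13 = 0 has discriminant (-4)² - 4·(13) = -36 < 0, so r = 2 ± 3i.
Hence f_h = C1*cos(3*x)*exp(2*x) + C2*exp(2*x)*sin(3*x).
Try f_p = A*exp(3*x). Substituting into the equation and dividing by exp(3*x) gives A = -1/5, so f_p = -exp(3*x)/5.
General solution: f = -exp(3*x)/5 + C1*cos(3*x)*exp(2*x) + C2*exp(2*x)*sin(3*x).
Apply the initial conditions: f(0) = -1/5 + C1 = 1 and f'(0) = -3/5 + 2*C1 + 3*C2 = 2. Solving gives C1 = 6/5, C2 = 1/15.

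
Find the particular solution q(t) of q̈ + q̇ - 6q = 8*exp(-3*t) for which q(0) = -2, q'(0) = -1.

q = -27*exp(2*t)/25 - 23*exp(-3*t)/25 - 8*t*exp(-3*t)/5

Characteristic equation r² + r - 6 = 0 factors as (r - 2)(r + 3) = 0, so r = 2, -3.
Hence q_h = C1*exp(2*t) + C2*exp(-3*t).
Since exp(-3*t) solves the homogeneous equation (r = -3 is a root of multiplicity 1), multiply the trial by t. Try q_p = A*t*exp(-3*t). Substituting into the equation and dividing by exp(-3*t) gives A = -8/5, so q_p = -8*t*exp(-3*t)/5.
General solution: q = C1*exp(2*t) + C2*exp(-3*t) - 8*t*exp(-3*t)/5.
Apply the initial conditions: q(0) = C1 + C2 = -2 and q'(0) = -8/5 - 3*C2 + 2*C1 = -1. Solving gives C1 = -27/25, C2 = -23/25.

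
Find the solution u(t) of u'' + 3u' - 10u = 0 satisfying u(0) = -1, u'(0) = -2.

u = -exp(2*t)

Characteristic equation r² + 3r - 10 = 0 factors as (r + 5)(r - 2) = 0, so r = -5, 2.
Hence u_h = C1*exp(-5*t) + C2*exp(2*t).
Apply the initial conditions: u(0) = C1 + C2 = -1 and u'(0) = -5*C1 + 2*C2 = -2. Solving gives C1 = 0, C2 = -1.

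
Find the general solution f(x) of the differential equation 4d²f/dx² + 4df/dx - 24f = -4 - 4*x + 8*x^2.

f = 7/108 - x**2/3 + x/18 + C1*exp(2*x) + C2*exp(-3*x)

Divide through by 4: f'' + f' - 6f = -1 - x + 2*x^2.
Characteristic equation r² + r - 6 = 0 factors as (r - 2)(r + 3) = 0, so r = 2, -3.
Hence f_h = C1*exp(2*x) + C2*exp(-3*x).
For the particular solution try f_p = A0 + A1*x + A2*x^2. Substituting and matching coefficients of each power of x gives A0 = 7/108, A1 = 1/18, A2 = -1/3, so f_p = 7/108 - x^2/3 + x/18.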